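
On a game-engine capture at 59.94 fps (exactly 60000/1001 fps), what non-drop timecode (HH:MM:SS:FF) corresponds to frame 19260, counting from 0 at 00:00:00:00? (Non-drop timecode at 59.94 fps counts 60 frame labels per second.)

19260 ÷ 60 = 321 full seconds, remainder 0 frames.
321 s = 0 h 5 min 21 s.
Timecode: 00:05:21:00.

00:05:21:00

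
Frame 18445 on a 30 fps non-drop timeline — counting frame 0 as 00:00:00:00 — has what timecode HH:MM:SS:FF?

18445 ÷ 30 = 614 full seconds, remainder 25 frames.
614 s = 0 h 10 min 14 s.
Timecode: 00:10:14:25.

00:10:14:25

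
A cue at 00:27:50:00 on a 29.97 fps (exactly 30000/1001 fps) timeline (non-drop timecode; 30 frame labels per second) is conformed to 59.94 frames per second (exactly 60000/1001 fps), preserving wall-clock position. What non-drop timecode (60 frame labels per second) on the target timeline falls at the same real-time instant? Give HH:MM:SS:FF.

Source frame index: (0×3600 + 27×60 + 50) × 30 + 0 = 50100.
Real time: 50100 / (30000/1001) = 167167/100 s.
Target frame: (167167/100) × (60000/1001) = 100200.
At 60 labels/s: frame 100200 → 00:27:50:00.

00:27:50:00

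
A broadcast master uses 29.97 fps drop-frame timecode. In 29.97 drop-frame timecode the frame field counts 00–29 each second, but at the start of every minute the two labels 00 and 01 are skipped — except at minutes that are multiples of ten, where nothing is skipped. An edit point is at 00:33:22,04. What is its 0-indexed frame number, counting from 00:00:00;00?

60004

As if non-drop at 30 labels/s: (0 × 3600 + 33 × 60 + 22) × 30 + 4 = 60064.
Minute boundaries passed: 33; those not divisible by 10: 33 − 3 = 30; dropped labels = 2 × 30 = 60.
Actual frame index = 60064 − 60 = 60004.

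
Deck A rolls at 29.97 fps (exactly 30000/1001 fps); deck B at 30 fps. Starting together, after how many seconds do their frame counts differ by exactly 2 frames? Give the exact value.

The gap grows by |30 − 30000/1001| = 30/1001 frames per second.
Time for a 2-frame gap: 2 ÷ (30/1001) = 1001/15 s.

1001/15 seconds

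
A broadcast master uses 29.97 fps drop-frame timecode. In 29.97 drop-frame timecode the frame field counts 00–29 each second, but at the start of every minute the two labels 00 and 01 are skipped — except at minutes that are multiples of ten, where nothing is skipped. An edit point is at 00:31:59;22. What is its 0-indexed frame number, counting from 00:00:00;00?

57536

As if non-drop at 30 labels/s: (0 × 3600 + 31 × 60 + 59) × 30 + 22 = 57592.
Minute boundaries passed: 31; those not divisible by 10: 31 − 3 = 28; dropped labels = 2 × 28 = 56.
Actual frame index = 57592 − 56 = 57536.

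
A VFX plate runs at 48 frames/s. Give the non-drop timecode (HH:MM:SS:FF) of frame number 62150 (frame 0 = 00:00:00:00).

00:21:34:38

62150 ÷ 48 = 1294 full seconds, remainder 38 frames.
1294 s = 0 h 21 min 34 s.
Timecode: 00:21:34:38.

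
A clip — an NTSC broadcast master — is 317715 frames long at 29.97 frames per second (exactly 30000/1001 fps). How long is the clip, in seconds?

10601.0905 seconds

Running time = 317715 / (30000/1001) = 10601.0905 s.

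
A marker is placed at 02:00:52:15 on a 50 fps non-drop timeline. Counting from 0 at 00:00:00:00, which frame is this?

frame 362615

Total seconds to the label: (2 × 3600 + 0 × 60 + 52) = 7252.
Frame index = 7252 × 50 + 15 = 362615.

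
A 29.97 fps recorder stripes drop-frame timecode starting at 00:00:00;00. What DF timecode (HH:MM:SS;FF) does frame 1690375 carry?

15:40:02;07

Each 10-minute DF block holds 10 × 60 × 30 − 9 × 2 = 17982 frames. 1690375 ÷ 17982 → 94 full blocks, remainder 67.
Within the partial block the first minute is 1800 frames and each further minute 1798, so 0 further minute boundaries passed. Total skipped labels = 18 × 94 + 2 × 0 = 1692.
Non-drop label index = 1690375 + 1692 = 1692067; at 30 labels/s that is 15:40:02:07, i.e. DF 15:40:02;07.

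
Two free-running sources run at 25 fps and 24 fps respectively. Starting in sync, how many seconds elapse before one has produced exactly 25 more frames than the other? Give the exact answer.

The gap grows by |24 − 25| = 1 frame per second.
Time for a 25-frame gap: 25 ÷ (1) = 25 s.

25 seconds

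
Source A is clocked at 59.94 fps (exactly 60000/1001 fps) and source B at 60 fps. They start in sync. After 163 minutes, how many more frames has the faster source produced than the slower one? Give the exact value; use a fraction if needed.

586800/1001 frames

163 min = 9780 s.
A emits 60000/1001 × 9780 = 586800000/1001 frames; B emits 60 × 9780 = 586800.
Difference = 586800/1001 frames (≈ 586.2138); B is ahead of A.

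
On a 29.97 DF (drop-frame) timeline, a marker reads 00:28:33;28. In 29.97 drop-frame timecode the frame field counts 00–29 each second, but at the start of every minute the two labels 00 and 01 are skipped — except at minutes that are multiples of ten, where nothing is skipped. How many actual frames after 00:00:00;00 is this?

51366

Complete 10-minute blocks: 2, each 17982 frames → 35964.
Remaining 8 whole minutes in the current block: 1800 + 7 × 1798 = 14386 frames.
Within the current minute: 33 × 30 + 28 − 2 = 1016 (labels ;00/;01 skipped at this minute). Total = 35964 + 14386 + 1016 = 51366.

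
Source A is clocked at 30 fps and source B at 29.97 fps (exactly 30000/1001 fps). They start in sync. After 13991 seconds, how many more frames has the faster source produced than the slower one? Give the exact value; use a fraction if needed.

A emits 30 × 13991 = 419730 frames; B emits 30000/1001 × 13991 = 419730000/1001.
Difference = 419730/1001 frames (≈ 419.3107); B is behind A.

419730/1001 frames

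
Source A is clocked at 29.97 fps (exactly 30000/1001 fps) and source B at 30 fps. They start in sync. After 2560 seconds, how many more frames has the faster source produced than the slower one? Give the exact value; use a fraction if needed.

A emits 30000/1001 × 2560 = 76800000/1001 frames; B emits 30 × 2560 = 76800.
Difference = 76800/1001 frames (≈ 76.7233); B is ahead of A.

76800/1001 frames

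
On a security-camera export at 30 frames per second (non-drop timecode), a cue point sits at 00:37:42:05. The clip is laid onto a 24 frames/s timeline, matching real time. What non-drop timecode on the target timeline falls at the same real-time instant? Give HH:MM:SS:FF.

00:37:42:04

Source frame index: (0×3600 + 37×60 + 42) × 30 + 5 = 67865.
Real time: 67865 / (30) = 13573/6 s.
Target frame: (13573/6) × (24) = 54292.
At 24 labels/s: frame 54292 → 00:37:42:04.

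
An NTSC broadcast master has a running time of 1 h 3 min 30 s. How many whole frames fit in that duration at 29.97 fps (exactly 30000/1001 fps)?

114185 frames

1 h 3 min 30 s = 3810 s.
Frames = 3810 × 30000/1001 = 114300000/1001 ≈ 114185.8142.
Complete frames: 114185.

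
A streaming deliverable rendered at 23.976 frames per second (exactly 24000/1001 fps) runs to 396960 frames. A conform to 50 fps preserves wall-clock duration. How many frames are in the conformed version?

Target frames = source frames × (target rate / source rate) = 396960 × (50)/(24000/1001) = 396960 × 1001/480 = 827827.

827827 frames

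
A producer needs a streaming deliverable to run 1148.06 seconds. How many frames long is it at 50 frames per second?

57403 frames

Frames = 1148.06 × 50 = 57403.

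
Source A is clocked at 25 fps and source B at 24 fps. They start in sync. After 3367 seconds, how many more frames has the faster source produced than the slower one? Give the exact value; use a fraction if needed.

3367 frames

A emits 25 × 3367 = 84175 frames; B emits 24 × 3367 = 80808.
Difference = 3367 frames; B is behind A.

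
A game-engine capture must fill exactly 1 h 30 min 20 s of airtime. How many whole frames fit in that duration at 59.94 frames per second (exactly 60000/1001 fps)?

1 h 30 min 20 s = 5420 s.
Frames = 5420 × 60000/1001 = 325200000/1001 ≈ 324875.1249.
Complete frames: 324875.

324875 frames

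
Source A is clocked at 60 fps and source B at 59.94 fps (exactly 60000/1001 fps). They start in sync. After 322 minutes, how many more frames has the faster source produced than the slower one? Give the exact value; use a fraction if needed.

322 min = 19320 s.
A emits 60 × 19320 = 1159200 frames; B emits 60000/1001 × 19320 = 165600000/143.
Difference = 165600/143 frames (≈ 1158.0420); B is behind A.

165600/143 frames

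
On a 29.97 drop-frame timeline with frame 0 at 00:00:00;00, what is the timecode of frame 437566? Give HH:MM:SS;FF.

04:03:20;04

Each 10-minute DF block holds 10 × 60 × 30 − 9 × 2 = 17982 frames. 437566 ÷ 17982 → 24 full blocks, remainder 5998.
Within the partial block the first minute is 1800 frames and each further minute 1798, so 3 further minute boundaries passed. Total skipped labels = 18 × 24 + 2 × 3 = 438.
Non-drop label index = 437566 + 438 = 438004; at 30 labels/s that is 04:03:20:04, i.e. DF 04:03:20;04.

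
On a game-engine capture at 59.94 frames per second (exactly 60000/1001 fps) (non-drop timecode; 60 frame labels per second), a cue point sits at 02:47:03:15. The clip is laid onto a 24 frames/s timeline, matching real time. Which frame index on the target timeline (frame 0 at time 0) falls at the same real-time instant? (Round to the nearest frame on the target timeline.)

Source frame index: (2×3600 + 47×60 + 3) × 60 + 15 = 601395.
Real time: 601395 / (60000/1001) = 40133093/4000 s.
Target frame: (40133093/4000) × (24) = 120399279/500 ≈ 240798.558 → 240799.

frame 240799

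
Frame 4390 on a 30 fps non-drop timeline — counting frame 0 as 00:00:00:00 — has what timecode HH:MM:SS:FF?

00:02:26:10

4390 ÷ 30 = 146 full seconds, remainder 10 frames.
146 s = 0 h 2 min 26 s.
Timecode: 00:02:26:10.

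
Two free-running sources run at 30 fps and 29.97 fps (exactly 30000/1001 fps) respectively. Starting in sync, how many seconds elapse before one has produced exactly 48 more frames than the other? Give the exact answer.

1601.6 seconds

The gap grows by |30000/1001 − 30| = 30/1001 frames per second.
Time for a 48-frame gap: 48 ÷ (30/1001) = 1601.6 s.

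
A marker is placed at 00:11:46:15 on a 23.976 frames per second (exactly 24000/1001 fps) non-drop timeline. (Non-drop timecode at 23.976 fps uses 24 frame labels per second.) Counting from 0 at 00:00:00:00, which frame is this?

Total seconds to the label: (0 × 3600 + 11 × 60 + 46) = 706.
Frame index = 706 × 24 + 15 = 16959.

frame 16959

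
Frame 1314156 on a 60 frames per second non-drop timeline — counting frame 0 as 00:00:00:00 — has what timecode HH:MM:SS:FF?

06:05:02:36

1314156 ÷ 60 = 21902 full seconds, remainder 36 frames.
21902 s = 6 h 5 min 2 s.
Timecode: 06:05:02:36.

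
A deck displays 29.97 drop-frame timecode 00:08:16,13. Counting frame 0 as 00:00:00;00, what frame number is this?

14877

As if non-drop at 30 labels/s: (0 × 3600 + 8 × 60 + 16) × 30 + 13 = 14893.
Minute boundaries passed: 8; those not divisible by 10: 8 − 0 = 8; dropped labels = 2 × 8 = 16.
Actual frame index = 14893 − 16 = 14877.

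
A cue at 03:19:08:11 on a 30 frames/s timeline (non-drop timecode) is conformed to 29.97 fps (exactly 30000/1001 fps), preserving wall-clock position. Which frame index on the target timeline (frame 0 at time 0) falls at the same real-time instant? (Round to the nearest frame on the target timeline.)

Source frame index: (3×3600 + 19×60 + 8) × 30 + 11 = 358451.
Real time: 358451 / (30) = 358451/30 s.
Target frame: (358451/30) × (30000/1001) = 358451000/1001 ≈ 358092.907 → 358093.

frame 358093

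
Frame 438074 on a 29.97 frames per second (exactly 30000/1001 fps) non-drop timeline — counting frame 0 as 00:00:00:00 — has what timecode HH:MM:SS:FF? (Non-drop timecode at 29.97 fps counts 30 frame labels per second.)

438074 ÷ 30 = 14602 full seconds, remainder 14 frames.
14602 s = 4 h 3 min 22 s.
Timecode: 04:03:22:14.

04:03:22:14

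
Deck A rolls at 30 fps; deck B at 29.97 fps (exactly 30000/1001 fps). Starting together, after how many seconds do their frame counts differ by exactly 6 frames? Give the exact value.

200.2 seconds

The gap grows by |30000/1001 − 30| = 30/1001 frames per second.
Time for a 6-frame gap: 6 ÷ (30/1001) = 200.2 s.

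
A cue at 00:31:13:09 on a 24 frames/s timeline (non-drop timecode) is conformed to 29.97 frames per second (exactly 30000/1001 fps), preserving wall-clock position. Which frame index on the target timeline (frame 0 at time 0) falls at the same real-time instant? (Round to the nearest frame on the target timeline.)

Source frame index: (0×3600 + 31×60 + 13) × 24 + 9 = 44961.
Real time: 44961 / (24) = 14987/8 s.
Target frame: (14987/8) × (30000/1001) = 8028750/143 ≈ 56145.105 → 56145.

frame 56145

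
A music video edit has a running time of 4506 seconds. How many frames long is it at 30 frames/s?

135180 frames

Frames = 4506 × 30 = 135180.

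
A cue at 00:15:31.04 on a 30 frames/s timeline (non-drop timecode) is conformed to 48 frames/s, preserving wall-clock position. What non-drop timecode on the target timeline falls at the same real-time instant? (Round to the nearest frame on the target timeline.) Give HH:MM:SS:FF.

Source frame index: (0×3600 + 15×60 + 31) × 30 + 4 = 27934.
Real time: 27934 / (30) = 13967/15 s.
Target frame: (13967/15) × (48) = 223472/5 ≈ 44694.400 → 44694.
At 48 labels/s: frame 44694 → 00:15:31:06.

00:15:31:06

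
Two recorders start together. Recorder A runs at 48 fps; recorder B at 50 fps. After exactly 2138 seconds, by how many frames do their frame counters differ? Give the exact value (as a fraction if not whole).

A emits 48 × 2138 = 102624 frames; B emits 50 × 2138 = 106900.
Difference = 4276 frames; B is ahead of A.

4276 frames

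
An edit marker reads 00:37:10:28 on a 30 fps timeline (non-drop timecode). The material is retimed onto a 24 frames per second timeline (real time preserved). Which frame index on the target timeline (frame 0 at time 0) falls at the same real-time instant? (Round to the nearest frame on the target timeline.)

frame 53542

Source frame index: (0×3600 + 37×60 + 10) × 30 + 28 = 66928.
Real time: 66928 / (30) = 33464/15 s.
Target frame: (33464/15) × (24) = 267712/5 ≈ 53542.400 → 53542.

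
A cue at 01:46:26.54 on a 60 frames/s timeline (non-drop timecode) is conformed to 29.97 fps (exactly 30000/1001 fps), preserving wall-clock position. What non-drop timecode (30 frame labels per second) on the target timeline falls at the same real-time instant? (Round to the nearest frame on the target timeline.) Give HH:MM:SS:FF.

01:46:20:16

Source frame index: (1×3600 + 46×60 + 26) × 60 + 54 = 383214.
Real time: 383214 / (60) = 63869/10 s.
Target frame: (63869/10) × (30000/1001) = 14739000/77 ≈ 191415.584 → 191416.
At 30 labels/s: frame 191416 → 01:46:20:16.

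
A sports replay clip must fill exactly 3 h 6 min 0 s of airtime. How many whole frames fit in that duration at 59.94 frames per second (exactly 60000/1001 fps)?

668931 frames

3 h 6 min 0 s = 11160 s.
Frames = 11160 × 60000/1001 = 669600000/1001 ≈ 668931.0689.
Complete frames: 668931.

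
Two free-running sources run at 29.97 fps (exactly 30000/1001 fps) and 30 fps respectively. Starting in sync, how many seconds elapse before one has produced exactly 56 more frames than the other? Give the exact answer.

The gap grows by |30 − 30000/1001| = 30/1001 frames per second.
Time for a 56-frame gap: 56 ÷ (30/1001) = 28028/15 s.

28028/15 seconds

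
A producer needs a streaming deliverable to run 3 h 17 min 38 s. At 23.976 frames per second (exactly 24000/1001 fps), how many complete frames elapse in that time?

3 h 17 min 38 s = 11858 s.
Frames = 11858 × 24000/1001 = 3696000/13 ≈ 284307.6923.
Complete frames: 284307.

284307 frames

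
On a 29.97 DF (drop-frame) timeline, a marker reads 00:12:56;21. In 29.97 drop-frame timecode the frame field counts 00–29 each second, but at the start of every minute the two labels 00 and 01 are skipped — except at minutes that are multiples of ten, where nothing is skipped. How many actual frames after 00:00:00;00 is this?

As if non-drop at 30 labels/s: (0 × 3600 + 12 × 60 + 56) × 30 + 21 = 23301.
Minute boundaries passed: 12; those not divisible by 10: 12 − 1 = 11; dropped labels = 2 × 11 = 22.
Actual frame index = 23301 − 22 = 23279.

23279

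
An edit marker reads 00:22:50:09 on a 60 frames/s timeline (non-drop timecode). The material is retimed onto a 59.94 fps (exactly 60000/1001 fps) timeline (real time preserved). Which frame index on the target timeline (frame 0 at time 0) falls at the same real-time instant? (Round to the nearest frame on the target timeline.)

frame 82127

Source frame index: (0×3600 + 22×60 + 50) × 60 + 9 = 82209.
Real time: 82209 / (60) = 27403/20 s.
Target frame: (27403/20) × (60000/1001) = 82209000/1001 ≈ 82126.873 → 82127.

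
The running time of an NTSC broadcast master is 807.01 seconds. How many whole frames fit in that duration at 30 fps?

24210 frames

Frames = 807.01 × 30 = 242103/10 ≈ 24210.3000.
Complete frames: 24210.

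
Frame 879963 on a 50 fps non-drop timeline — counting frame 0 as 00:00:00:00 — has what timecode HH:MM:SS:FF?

879963 ÷ 50 = 17599 full seconds, remainder 13 frames.
17599 s = 4 h 53 min 19 s.
Timecode: 04:53:19:13.

04:53:19:13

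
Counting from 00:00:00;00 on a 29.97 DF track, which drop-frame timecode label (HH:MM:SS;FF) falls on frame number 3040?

Each 10-minute DF block holds 10 × 60 × 30 − 9 × 2 = 17982 frames. 3040 ÷ 17982 → 0 full blocks, remainder 3040.
Within the partial block the first minute is 1800 frames and each further minute 1798, so 1 further minute boundary passed. Total skipped labels = 18 × 0 + 2 × 1 = 2.
Non-drop label index = 3040 + 2 = 3042; at 30 labels/s that is 00:01:41:12, i.e. DF 00:01:41;12.

00:01:41;12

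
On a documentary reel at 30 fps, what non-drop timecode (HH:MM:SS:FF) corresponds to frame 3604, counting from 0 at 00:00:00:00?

00:02:00:04

3604 ÷ 30 = 120 full seconds, remainder 4 frames.
120 s = 0 h 2 min 0 s.
Timecode: 00:02:00:04.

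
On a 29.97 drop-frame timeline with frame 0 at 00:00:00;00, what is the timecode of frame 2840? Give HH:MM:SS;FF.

00:01:34;22

Each 10-minute DF block holds 10 × 60 × 30 − 9 × 2 = 17982 frames. 2840 ÷ 17982 → 0 full blocks, remainder 2840.
Within the partial block the first minute is 1800 frames and each further minute 1798, so 1 further minute boundary passed. Total skipped labels = 18 × 0 + 2 × 1 = 2.
Non-drop label index = 2840 + 2 = 2842; at 30 labels/s that is 00:01:34:22, i.e. DF 00:01:34;22.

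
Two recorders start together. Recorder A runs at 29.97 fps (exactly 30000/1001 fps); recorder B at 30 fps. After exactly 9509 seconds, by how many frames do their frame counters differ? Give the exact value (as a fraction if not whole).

285270/1001 frames

A emits 30000/1001 × 9509 = 285270000/1001 frames; B emits 30 × 9509 = 285270.
Difference = 285270/1001 frames (≈ 284.9850); B is ahead of A.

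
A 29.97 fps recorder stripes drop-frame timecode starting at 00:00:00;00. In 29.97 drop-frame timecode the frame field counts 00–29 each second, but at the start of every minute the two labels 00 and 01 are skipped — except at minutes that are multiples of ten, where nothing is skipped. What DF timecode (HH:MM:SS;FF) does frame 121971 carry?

Each 10-minute DF block holds 10 × 60 × 30 − 9 × 2 = 17982 frames. 121971 ÷ 17982 → 6 full blocks, remainder 14079.
Within the partial block the first minute is 1800 frames and each further minute 1798, so 7 further minute boundaries passed. Total skipped labels = 18 × 6 + 2 × 7 = 122.
Non-drop label index = 121971 + 122 = 122093; at 30 labels/s that is 01:07:49:23, i.e. DF 01:07:49;23.

01:07:49;23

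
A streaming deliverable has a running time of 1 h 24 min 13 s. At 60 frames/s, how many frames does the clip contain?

303180 frames

1 h 24 min 13 s = 5053 s.
Frames = 5053 × 60 = 303180.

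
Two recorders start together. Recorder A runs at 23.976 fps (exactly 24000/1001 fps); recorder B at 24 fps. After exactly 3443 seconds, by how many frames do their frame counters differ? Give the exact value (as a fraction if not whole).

7512/91 frames

A emits 24000/1001 × 3443 = 7512000/91 frames; B emits 24 × 3443 = 82632.
Difference = 7512/91 frames (≈ 82.5495); B is ahead of A.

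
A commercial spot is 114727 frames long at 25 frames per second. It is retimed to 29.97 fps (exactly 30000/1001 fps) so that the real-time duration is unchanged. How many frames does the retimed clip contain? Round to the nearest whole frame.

137535 frames

Frames at target rate = 114727 × (30000/1001) / (25) = 137672400/1001 ≈ 137534.865.
Nearest whole frame: 137535.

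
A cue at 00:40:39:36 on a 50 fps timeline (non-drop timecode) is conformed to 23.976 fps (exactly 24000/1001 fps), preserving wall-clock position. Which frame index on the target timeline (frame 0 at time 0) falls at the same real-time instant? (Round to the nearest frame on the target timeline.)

frame 58495

Source frame index: (0×3600 + 40×60 + 39) × 50 + 36 = 121986.
Real time: 121986 / (50) = 60993/25 s.
Target frame: (60993/25) × (24000/1001) = 58553280/1001 ≈ 58494.785 → 58495.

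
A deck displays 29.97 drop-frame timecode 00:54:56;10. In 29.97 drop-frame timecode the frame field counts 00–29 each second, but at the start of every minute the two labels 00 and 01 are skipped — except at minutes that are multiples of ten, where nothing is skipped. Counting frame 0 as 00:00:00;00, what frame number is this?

Complete 10-minute blocks: 5, each 17982 frames → 89910.
Remaining 4 whole minutes in the current block: 1800 + 3 × 1798 = 7194 frames.
Within the current minute: 56 × 30 + 10 − 2 = 1688 (labels ;00/;01 skipped at this minute). Total = 89910 + 7194 + 1688 = 98792.

98792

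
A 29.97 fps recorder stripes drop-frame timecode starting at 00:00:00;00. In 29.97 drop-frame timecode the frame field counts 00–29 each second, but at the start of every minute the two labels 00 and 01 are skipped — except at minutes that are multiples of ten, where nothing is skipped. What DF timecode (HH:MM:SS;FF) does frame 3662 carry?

00:02:02;06

Ten DF minutes hold 17982 frames, so frame 3662 lies in block 0 (frames 0–17981) with 3662 frames into that block.
The block's first minute is 1800 frames and the rest 1798 each; 3662 frames reaches minute 2, so 0 × 18 + 2 × 2 = 4 labels have been skipped so far.
Adding those back, label number 3662 + 4 = 3666 at 30 labels/s is 122 s + 6 f = 0 h 2 min 2 s frame 6, i.e. 00:02:02;06.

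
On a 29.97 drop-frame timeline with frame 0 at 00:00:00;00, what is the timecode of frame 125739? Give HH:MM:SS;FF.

Ten DF minutes hold 17982 frames, so frame 125739 lies in block 6 (frames 107892–125873) with 17847 frames into that block.
The block's first minute is 1800 frames and the rest 1798 each; 17847 frames reaches minute 9, so 6 × 18 + 9 × 2 = 126 labels have been skipped so far.
Adding those back, label number 125739 + 126 = 125865 at 30 labels/s is 4195 s + 15 f = 1 h 9 min 55 s frame 15, i.e. 01:09:55;15.

01:09:55;15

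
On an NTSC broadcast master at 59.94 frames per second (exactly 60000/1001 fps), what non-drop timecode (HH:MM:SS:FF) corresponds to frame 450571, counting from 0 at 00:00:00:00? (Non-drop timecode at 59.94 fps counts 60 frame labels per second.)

450571 ÷ 60 = 7509 full seconds, remainder 31 frames.
7509 s = 2 h 5 min 9 s.
Timecode: 02:05:09:31.

02:05:09:31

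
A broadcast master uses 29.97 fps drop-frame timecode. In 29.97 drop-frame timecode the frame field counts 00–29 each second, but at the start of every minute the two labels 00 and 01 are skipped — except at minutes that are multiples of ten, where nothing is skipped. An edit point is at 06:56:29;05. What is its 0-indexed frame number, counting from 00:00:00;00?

Complete 10-minute blocks: 41, each 17982 frames → 737262.
Remaining 6 whole minutes in the current block: 1800 + 5 × 1798 = 10790 frames.
Within the current minute: 29 × 30 + 5 − 2 = 873 (labels ;00/;01 skipped at this minute). Total = 737262 + 10790 + 873 = 748925.

748925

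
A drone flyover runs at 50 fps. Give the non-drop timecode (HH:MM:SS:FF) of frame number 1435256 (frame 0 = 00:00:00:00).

07:58:25:06

1435256 ÷ 50 = 28705 full seconds, remainder 6 frames.
28705 s = 7 h 58 min 25 s.
Timecode: 07:58:25:06.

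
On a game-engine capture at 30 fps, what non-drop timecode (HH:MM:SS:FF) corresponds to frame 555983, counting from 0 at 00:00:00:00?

555983 ÷ 30 = 18532 full seconds, remainder 23 frames.
18532 s = 5 h 8 min 52 s.
Timecode: 05:08:52:23.

05:08:52:23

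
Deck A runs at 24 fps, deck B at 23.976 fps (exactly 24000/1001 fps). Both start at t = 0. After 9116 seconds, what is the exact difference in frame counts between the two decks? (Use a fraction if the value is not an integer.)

A emits 24 × 9116 = 218784 frames; B emits 24000/1001 × 9116 = 218784000/1001.
Difference = 218784/1001 frames (≈ 218.5654); B is behind A.

218784/1001 frames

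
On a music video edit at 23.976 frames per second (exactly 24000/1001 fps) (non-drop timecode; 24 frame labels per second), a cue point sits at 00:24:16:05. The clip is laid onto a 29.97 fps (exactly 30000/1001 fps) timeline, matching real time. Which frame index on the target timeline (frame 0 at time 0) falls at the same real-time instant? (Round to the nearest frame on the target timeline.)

Source frame index: (0×3600 + 24×60 + 16) × 24 + 5 = 34949.
Real time: 34949 / (24000/1001) = 34983949/24000 s.
Target frame: (34983949/24000) × (30000/1001) = 174745/4 ≈ 43686.250 → 43686.

frame 43686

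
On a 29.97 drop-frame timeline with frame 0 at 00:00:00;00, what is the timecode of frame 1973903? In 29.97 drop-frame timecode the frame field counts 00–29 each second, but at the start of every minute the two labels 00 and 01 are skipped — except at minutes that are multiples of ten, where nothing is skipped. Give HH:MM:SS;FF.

18:17:42;19

Each 10-minute DF block holds 10 × 60 × 30 − 9 × 2 = 17982 frames. 1973903 ÷ 17982 → 109 full blocks, remainder 13865.
Within the partial block the first minute is 1800 frames and each further minute 1798, so 7 further minute boundaries passed. Total skipped labels = 18 × 109 + 2 × 7 = 1976.
Non-drop label index = 1973903 + 1976 = 1975879; at 30 labels/s that is 18:17:42:19, i.e. DF 18:17:42;19.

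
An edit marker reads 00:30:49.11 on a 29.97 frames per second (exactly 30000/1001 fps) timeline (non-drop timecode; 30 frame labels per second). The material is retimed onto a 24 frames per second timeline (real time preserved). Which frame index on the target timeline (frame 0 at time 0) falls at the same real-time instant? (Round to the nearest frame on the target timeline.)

frame 44429

Source frame index: (0×3600 + 30×60 + 49) × 30 + 11 = 55481.
Real time: 55481 / (30000/1001) = 55536481/30000 s.
Target frame: (55536481/30000) × (24) = 55536481/1250 ≈ 44429.185 → 44429.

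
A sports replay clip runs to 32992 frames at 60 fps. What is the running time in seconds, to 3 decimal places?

549.867 seconds

Running time = 32992 × 1/60 = 8248/15 s ≈ 549.867 s.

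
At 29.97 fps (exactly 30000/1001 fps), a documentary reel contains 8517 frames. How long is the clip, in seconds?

284.1839 seconds

Running time = 8517 / (30000/1001) = 284.1839 s.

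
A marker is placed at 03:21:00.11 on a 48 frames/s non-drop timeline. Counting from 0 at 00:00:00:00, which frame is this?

Total seconds to the label: (3 × 3600 + 21 × 60 + 0) = 12060.
Frame index = 12060 × 48 + 11 = 578891.

578891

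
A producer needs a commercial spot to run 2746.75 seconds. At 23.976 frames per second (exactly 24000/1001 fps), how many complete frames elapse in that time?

65856 frames

Frames = 2746.75 × 24000/1001 = 65922000/1001 ≈ 65856.1439.
Complete frames: 65856.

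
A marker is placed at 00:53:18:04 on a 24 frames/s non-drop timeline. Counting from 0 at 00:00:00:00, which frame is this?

Total seconds to the label: (0 × 3600 + 53 × 60 + 18) = 3198.
Frame index = 3198 × 24 + 4 = 76756.

frame 76756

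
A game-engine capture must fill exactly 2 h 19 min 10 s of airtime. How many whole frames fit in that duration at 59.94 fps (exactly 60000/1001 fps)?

2 h 19 min 10 s = 8350 s.
Frames = 8350 × 60000/1001 = 501000000/1001 ≈ 500499.5005.
Complete frames: 500499.

500499 frames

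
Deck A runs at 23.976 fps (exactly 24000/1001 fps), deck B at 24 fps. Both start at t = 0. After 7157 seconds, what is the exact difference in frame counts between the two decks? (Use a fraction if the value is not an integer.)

A emits 24000/1001 × 7157 = 171768000/1001 frames; B emits 24 × 7157 = 171768.
Difference = 171768/1001 frames (≈ 171.5964); B is ahead of A.

171768/1001 frames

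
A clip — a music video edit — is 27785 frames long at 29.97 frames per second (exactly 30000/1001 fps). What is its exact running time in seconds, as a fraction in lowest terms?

5562557/6000 seconds

Running time = 27785 ÷ (30000/1001) = 27785 × 1001/30000 = 5562557/6000 s.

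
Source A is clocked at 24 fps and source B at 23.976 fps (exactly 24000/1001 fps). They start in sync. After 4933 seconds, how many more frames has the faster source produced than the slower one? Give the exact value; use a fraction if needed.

A emits 24 × 4933 = 118392 frames; B emits 24000/1001 × 4933 = 118392000/1001.
Difference = 118392/1001 frames (≈ 118.2737); B is behind A.

118392/1001 frames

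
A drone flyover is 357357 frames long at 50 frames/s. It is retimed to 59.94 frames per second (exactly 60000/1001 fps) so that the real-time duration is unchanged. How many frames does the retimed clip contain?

428400 frames

Target frames = source frames × (target rate / source rate) = 357357 × (60000/1001)/(50) = 357357 × 1200/1001 = 428400.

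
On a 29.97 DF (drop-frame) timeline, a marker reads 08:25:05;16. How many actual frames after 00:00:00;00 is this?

908256

As if non-drop at 30 labels/s: (8 × 3600 + 25 × 60 + 5) × 30 + 16 = 909166.
Minute boundaries passed: 505; those not divisible by 10: 505 − 50 = 455; dropped labels = 2 × 455 = 910.
Actual frame index = 909166 − 910 = 908256.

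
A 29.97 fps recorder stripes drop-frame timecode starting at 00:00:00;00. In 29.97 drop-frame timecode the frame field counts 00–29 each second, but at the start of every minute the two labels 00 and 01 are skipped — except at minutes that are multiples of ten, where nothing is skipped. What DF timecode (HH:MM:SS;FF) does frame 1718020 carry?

Ten DF minutes hold 17982 frames, so frame 1718020 lies in block 95 (frames 1708290–1726271) with 9730 frames into that block.
The block's first minute is 1800 frames and the rest 1798 each; 9730 frames reaches minute 5, so 95 × 18 + 5 × 2 = 1720 labels have been skipped so far.
Adding those back, label number 1718020 + 1720 = 1719740 at 30 labels/s is 57324 s + 20 f = 15 h 55 min 24 s frame 20, i.e. 15:55:24;20.

15:55:24;20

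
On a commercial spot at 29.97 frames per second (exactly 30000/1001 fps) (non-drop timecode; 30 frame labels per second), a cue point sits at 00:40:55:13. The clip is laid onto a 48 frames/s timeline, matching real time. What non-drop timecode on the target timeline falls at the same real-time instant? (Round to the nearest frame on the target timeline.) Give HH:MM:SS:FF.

Source frame index: (0×3600 + 40×60 + 55) × 30 + 13 = 73663.
Real time: 73663 / (30000/1001) = 73736663/30000 s.
Target frame: (73736663/30000) × (48) = 73736663/625 ≈ 117978.661 → 117979.
At 48 labels/s: frame 117979 → 00:40:57:43.

00:40:57:43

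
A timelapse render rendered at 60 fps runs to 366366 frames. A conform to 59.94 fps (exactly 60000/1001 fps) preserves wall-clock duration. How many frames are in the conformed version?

Target frames = source frames × (target rate / source rate) = 366366 × (60000/1001)/(60) = 366366 × 1000/1001 = 366000.

366000 frames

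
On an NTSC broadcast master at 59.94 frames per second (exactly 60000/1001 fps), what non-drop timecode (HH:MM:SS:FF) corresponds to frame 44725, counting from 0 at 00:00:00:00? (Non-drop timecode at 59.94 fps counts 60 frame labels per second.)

44725 ÷ 60 = 745 full seconds, remainder 25 frames.
745 s = 0 h 12 min 25 s.
Timecode: 00:12:25:25.

00:12:25:25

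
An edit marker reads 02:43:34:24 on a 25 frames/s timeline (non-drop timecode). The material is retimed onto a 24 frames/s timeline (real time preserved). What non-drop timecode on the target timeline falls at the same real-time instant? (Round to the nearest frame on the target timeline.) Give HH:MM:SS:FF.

02:43:34:23

Source frame index: (2×3600 + 43×60 + 34) × 25 + 24 = 245374.
Real time: 245374 / (25) = 245374/25 s.
Target frame: (245374/25) × (24) = 5888976/25 ≈ 235559.040 → 235559.
At 24 labels/s: frame 235559 → 02:43:34:23.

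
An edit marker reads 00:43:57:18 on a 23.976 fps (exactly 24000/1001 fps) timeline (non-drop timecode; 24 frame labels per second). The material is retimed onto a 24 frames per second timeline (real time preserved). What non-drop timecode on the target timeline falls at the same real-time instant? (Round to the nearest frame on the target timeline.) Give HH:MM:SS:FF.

Source frame index: (0×3600 + 43×60 + 57) × 24 + 18 = 63306.
Real time: 63306 / (24000/1001) = 10561551/4000 s.
Target frame: (10561551/4000) × (24) = 31684653/500 ≈ 63369.306 → 63369.
At 24 labels/s: frame 63369 → 00:44:00:09.

00:44:00:09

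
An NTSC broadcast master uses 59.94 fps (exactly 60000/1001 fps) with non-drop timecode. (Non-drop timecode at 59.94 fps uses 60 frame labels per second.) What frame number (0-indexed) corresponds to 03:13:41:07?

Total seconds to the label: (3 × 3600 + 13 × 60 + 41) = 11621.
Frame index = 11621 × 60 + 7 = 697267.

697267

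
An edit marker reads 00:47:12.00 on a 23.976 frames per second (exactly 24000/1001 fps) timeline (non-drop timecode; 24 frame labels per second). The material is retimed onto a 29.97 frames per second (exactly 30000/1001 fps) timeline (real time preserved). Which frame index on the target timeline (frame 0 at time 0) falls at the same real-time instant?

frame 84960

Source frame index: (0×3600 + 47×60 + 12) × 24 + 0 = 67968.
Real time: 67968 / (24000/1001) = 354354/125 s.
Target frame: (354354/125) × (30000/1001) = 84960.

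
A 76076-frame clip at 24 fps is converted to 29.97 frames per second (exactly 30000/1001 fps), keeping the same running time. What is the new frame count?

Target frames = source frames × (target rate / source rate) = 76076 × (30000/1001)/(24) = 76076 × 1250/1001 = 95000.

95000 frames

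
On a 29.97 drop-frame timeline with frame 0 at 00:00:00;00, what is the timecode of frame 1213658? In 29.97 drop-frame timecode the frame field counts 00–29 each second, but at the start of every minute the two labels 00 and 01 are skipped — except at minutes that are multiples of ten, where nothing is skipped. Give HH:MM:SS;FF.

Ten DF minutes hold 17982 frames, so frame 1213658 lies in block 67 (frames 1204794–1222775) with 8864 frames into that block.
The block's first minute is 1800 frames and the rest 1798 each; 8864 frames reaches minute 4, so 67 × 18 + 4 × 2 = 1214 labels have been skipped so far.
Adding those back, label number 1213658 + 1214 = 1214872 at 30 labels/s is 40495 s + 22 f = 11 h 14 min 55 s frame 22, i.e. 11:14:55;22.

11:14:55;22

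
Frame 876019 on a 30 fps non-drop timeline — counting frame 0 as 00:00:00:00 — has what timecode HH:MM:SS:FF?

08:06:40:19

876019 ÷ 30 = 29200 full seconds, remainder 19 frames.
29200 s = 8 h 6 min 40 s.
Timecode: 08:06:40:19.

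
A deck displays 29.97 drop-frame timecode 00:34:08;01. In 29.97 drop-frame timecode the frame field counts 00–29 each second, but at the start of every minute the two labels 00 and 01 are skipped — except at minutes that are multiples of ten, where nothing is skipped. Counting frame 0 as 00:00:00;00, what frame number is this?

61379

As if non-drop at 30 labels/s: (0 × 3600 + 34 × 60 + 8) × 30 + 1 = 61441.
Minute boundaries passed: 34; those not divisible by 10: 34 − 3 = 31; dropped labels = 2 × 31 = 62.
Actual frame index = 61441 − 62 = 61379.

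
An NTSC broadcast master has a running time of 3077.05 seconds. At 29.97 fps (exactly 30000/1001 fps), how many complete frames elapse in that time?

92219 frames

Frames = 3077.05 × 30000/1001 = 92311500/1001 ≈ 92219.2807.
Complete frames: 92219.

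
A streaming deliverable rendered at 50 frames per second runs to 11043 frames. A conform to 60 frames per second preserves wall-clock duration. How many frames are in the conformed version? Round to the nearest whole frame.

13252 frames

Frames at target rate = 11043 × (60) / (50) = 66258/5 ≈ 13251.600.
Nearest whole frame: 13252.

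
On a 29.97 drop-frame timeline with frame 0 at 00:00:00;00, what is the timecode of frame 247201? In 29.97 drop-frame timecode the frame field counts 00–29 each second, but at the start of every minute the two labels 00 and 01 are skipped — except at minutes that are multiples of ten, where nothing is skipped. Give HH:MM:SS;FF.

02:17:28;09

Each 10-minute DF block holds 10 × 60 × 30 − 9 × 2 = 17982 frames. 247201 ÷ 17982 → 13 full blocks, remainder 13435.
Within the partial block the first minute is 1800 frames and each further minute 1798, so 7 further minute boundaries passed. Total skipped labels = 18 × 13 + 2 × 7 = 248.
Non-drop label index = 247201 + 248 = 247449; at 30 labels/s that is 02:17:28:09, i.e. DF 02:17:28;09.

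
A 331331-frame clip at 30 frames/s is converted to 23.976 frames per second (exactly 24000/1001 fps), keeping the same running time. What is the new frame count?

Target frames = source frames × (target rate / source rate) = 331331 × (24000/1001)/(30) = 331331 × 800/1001 = 264800.

264800 frames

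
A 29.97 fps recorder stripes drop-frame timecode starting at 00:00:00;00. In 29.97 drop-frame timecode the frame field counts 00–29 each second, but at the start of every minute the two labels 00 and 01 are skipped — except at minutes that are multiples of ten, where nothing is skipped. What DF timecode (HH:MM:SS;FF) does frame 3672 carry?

Each 10-minute DF block holds 10 × 60 × 30 − 9 × 2 = 17982 frames. 3672 ÷ 17982 → 0 full blocks, remainder 3672.
Within the partial block the first minute is 1800 frames and each further minute 1798, so 2 further minute boundaries passed. Total skipped labels = 18 × 0 + 2 × 2 = 4.
Non-drop label index = 3672 + 4 = 3676; at 30 labels/s that is 00:02:02:16, i.e. DF 00:02:02;16.

00:02:02;16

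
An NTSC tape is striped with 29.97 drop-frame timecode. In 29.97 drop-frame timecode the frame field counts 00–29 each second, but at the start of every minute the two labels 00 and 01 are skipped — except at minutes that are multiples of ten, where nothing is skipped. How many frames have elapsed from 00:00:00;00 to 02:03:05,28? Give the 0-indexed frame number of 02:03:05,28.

As if non-drop at 30 labels/s: (2 × 3600 + 3 × 60 + 5) × 30 + 28 = 221578.
Minute boundaries passed: 123; those not divisible by 10: 123 − 12 = 111; dropped labels = 2 × 111 = 222.
Actual frame index = 221578 − 222 = 221356.

221356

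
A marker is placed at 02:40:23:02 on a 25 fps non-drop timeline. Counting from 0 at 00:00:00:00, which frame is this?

Total seconds to the label: (2 × 3600 + 40 × 60 + 23) = 9623.
Frame index = 9623 × 25 + 2 = 240577.

240577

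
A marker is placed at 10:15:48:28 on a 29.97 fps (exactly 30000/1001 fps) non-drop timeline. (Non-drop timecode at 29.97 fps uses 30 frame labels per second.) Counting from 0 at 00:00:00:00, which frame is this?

Total seconds to the label: (10 × 3600 + 15 × 60 + 48) = 36948.
Frame index = 36948 × 30 + 28 = 1108468.

1108468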